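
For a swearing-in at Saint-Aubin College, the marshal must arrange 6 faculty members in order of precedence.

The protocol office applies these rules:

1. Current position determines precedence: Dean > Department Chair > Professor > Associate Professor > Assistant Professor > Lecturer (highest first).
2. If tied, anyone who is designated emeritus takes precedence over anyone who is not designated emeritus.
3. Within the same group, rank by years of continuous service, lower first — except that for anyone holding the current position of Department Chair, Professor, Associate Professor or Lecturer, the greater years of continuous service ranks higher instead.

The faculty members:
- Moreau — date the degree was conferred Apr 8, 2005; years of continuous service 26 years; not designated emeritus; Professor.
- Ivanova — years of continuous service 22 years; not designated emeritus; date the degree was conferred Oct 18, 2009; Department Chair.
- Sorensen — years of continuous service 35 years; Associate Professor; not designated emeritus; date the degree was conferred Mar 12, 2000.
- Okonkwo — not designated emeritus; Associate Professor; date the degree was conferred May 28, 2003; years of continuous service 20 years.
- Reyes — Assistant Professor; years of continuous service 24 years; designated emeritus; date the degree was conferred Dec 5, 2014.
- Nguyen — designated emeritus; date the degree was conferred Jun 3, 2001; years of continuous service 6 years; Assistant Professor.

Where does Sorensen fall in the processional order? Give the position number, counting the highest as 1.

3

By current position: Ivanova (Department Chair); then Moreau (Professor); then Sorensen and Okonkwo (Associate Professor); then Nguyen and Reyes (Assistant Professor).
Sorensen and Okonkwo are each not designated emeritus, so the next rule applies.
Among Sorensen and Okonkwo, by years of continuous service (higher first) (reversed rule for this group): Sorensen (35 years) before Okonkwo (20 years).
Nguyen and Reyes are each designated emeritus, so the next rule applies.
Among Nguyen and Reyes, by years of continuous service (lower first): Nguyen (6 years) before Reyes (24 years).
Order: Ivanova, Moreau, Sorensen, Okonkwo, Nguyen, Reyes. So position 3.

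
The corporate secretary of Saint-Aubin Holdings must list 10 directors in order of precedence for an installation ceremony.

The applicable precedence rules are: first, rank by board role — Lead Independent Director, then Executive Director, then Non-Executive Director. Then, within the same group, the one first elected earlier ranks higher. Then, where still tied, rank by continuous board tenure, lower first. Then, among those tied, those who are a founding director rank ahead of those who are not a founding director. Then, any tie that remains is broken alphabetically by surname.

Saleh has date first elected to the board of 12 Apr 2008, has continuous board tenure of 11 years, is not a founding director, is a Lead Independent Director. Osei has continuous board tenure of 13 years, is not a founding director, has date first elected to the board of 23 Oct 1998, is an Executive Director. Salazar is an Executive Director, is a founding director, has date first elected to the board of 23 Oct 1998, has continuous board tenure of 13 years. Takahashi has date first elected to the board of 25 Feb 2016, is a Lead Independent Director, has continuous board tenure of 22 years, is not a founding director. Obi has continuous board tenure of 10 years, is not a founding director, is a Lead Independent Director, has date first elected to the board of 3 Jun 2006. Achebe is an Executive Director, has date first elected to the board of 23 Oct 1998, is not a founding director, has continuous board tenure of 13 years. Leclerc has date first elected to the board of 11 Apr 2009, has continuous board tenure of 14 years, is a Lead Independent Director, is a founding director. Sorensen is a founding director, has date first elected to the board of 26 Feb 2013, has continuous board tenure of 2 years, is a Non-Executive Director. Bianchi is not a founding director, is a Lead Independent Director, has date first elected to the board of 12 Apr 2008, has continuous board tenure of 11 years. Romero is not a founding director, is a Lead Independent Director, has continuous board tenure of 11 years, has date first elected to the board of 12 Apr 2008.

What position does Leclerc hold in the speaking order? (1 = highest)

By board role: Obi, Bianchi, Romero, Saleh, Leclerc and Takahashi (Lead Independent Director); then Salazar, Achebe and Osei (Executive Director); then Sorensen (Non-Executive Director).
Among Obi, Bianchi, Romero, Saleh, Leclerc and Takahashi, by date first elected to the board (earlier first): Obi (3 Jun 2006) before Bianchi, Romero and Saleh (12 Apr 2008) before Leclerc (11 Apr 2009) before Takahashi (25 Feb 2016).
Bianchi, Romero and Saleh all have continuous board tenure 11 years, so the next rule applies.
Bianchi, Romero and Saleh are each not a founding director, so the next rule applies.
Among Bianchi, Romero and Saleh, alphabetically by surname: Bianchi before Romero before Saleh.
Salazar, Achebe and Osei all have date first elected to the board 23 Oct 1998, so the next rule applies.
Salazar, Achebe and Osei all have continuous board tenure 13 years, so the next rule applies.
Among Salazar, Achebe and Osei, a founding director before not a founding director: Salazar (a founding director) before Achebe and Osei (not a founding director).
Among Achebe and Osei, alphabetically by surname: Achebe before Osei.
Order: Obi, Bianchi, Romero, Saleh, Leclerc, Takahashi, Salazar, Achebe, Osei, Sorensen. So position 5.

5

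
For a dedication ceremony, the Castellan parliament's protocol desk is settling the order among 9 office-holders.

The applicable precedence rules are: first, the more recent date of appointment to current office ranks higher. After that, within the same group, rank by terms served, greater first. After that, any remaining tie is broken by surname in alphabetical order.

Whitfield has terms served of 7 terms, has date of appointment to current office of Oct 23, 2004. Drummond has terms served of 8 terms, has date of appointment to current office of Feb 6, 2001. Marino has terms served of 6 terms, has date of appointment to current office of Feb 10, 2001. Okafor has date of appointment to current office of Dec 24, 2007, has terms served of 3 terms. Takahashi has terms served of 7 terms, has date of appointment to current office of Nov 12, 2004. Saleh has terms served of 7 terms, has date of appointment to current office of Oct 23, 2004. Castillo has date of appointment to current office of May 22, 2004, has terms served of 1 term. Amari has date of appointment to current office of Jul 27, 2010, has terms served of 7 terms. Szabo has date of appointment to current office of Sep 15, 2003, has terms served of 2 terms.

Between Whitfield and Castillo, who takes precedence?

Whitfield

By date of appointment to current office (later first): Amari (Jul 27, 2010); then Okafor (Dec 24, 2007); then Takahashi (Nov 12, 2004); then Saleh and Whitfield (both Oct 23, 2004); then Castillo (May 22, 2004); then Szabo (Sep 15, 2003); then Marino (Feb 10, 2001); then Drummond (Feb 6, 2001).
Saleh and Whitfield both have terms served 7 terms, so the next rule applies.
Among Saleh and Whitfield, alphabetically by surname: Saleh before Whitfield.
So Whitfield takes precedence.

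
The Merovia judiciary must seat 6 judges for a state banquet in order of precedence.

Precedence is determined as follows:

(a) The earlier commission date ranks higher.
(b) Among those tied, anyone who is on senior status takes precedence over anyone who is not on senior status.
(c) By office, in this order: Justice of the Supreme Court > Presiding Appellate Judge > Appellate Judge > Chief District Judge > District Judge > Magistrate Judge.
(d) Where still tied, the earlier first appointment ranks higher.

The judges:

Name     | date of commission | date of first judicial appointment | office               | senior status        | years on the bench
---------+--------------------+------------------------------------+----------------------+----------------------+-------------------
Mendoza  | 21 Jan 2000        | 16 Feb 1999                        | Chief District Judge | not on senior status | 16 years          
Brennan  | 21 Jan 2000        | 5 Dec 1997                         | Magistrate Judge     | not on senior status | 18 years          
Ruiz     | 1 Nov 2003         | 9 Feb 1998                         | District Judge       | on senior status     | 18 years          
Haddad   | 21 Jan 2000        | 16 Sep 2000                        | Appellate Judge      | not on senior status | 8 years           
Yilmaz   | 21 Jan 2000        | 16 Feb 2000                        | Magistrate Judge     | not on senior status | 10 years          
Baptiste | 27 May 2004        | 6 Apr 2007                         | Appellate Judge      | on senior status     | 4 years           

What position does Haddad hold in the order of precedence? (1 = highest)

By date of commission (earlier first): Haddad, Mendoza, Brennan and Yilmaz (each 21 Jan 2000); then Ruiz (1 Nov 2003); then Baptiste (27 May 2004).
Haddad, Mendoza, Brennan and Yilmaz are each not on senior status, so the next rule applies.
Among Haddad, Mendoza, Brennan and Yilmaz, by office: Haddad (Appellate Judge) before Mendoza (Chief District Judge) before Brennan and Yilmaz (Magistrate Judge).
Among Brennan and Yilmaz, by date of first judicial appointment (earlier first): Brennan (5 Dec 1997) before Yilmaz (16 Feb 2000).
Order: Haddad, Mendoza, Brennan, Yilmaz, Ruiz, Baptiste. So position 1.

1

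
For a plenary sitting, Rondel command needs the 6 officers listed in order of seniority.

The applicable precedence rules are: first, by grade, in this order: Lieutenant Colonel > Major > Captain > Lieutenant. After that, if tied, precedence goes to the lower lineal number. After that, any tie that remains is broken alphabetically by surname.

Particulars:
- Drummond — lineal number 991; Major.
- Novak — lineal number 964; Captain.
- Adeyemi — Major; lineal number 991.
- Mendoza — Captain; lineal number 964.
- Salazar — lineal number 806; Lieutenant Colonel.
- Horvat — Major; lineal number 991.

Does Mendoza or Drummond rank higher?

Drummond

By grade: Salazar (Lieutenant Colonel); then Adeyemi, Drummond and Horvat (Major); then Mendoza and Novak (Captain).
Adeyemi, Drummond and Horvat all have lineal number 991, so the next rule applies.
Among Adeyemi, Drummond and Horvat, alphabetically by surname: Adeyemi before Drummond before Horvat.
Mendoza and Novak both have lineal number 964, so the next rule applies.
Among Mendoza and Novak, alphabetically by surname: Mendoza before Novak.
So Drummond takes precedence.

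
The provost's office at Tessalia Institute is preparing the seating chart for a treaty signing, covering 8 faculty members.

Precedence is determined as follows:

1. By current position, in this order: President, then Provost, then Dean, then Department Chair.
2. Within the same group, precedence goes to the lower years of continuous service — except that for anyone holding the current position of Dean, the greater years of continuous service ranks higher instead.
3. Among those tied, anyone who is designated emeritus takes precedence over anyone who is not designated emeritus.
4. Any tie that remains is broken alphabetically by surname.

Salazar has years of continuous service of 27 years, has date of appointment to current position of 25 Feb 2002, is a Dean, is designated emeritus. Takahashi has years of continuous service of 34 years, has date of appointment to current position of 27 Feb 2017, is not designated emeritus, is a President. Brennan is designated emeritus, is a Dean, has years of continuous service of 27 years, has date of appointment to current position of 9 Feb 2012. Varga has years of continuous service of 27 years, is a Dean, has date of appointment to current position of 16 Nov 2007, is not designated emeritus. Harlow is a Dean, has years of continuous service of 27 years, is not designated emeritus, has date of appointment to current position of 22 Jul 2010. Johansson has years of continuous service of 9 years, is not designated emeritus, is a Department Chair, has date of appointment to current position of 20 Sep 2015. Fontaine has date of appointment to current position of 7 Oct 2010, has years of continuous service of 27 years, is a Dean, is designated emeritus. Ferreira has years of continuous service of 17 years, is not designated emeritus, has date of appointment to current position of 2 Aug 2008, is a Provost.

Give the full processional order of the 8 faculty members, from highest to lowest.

Takahashi, Ferreira, Brennan, Fontaine, Salazar, Harlow, Varga, Johansson

By current position: Takahashi (President); then Ferreira (Provost); then Brennan, Fontaine, Salazar, Harlow and Varga (Dean); then Johansson (Department Chair).
Brennan, Fontaine, Salazar, Harlow and Varga all have years of continuous service 27 years, so the next rule applies.
Among Brennan, Fontaine, Salazar, Harlow and Varga, designated emeritus before not designated emeritus: Brennan, Fontaine and Salazar (designated emeritus) before Harlow and Varga (not designated emeritus).
Among Brennan, Fontaine and Salazar, alphabetically by surname: Brennan before Fontaine before Salazar.
Among Harlow and Varga, alphabetically by surname: Harlow before Varga.
Full order: Takahashi, Ferreira, Brennan, Fontaine, Salazar, Harlow, Varga, Johansson.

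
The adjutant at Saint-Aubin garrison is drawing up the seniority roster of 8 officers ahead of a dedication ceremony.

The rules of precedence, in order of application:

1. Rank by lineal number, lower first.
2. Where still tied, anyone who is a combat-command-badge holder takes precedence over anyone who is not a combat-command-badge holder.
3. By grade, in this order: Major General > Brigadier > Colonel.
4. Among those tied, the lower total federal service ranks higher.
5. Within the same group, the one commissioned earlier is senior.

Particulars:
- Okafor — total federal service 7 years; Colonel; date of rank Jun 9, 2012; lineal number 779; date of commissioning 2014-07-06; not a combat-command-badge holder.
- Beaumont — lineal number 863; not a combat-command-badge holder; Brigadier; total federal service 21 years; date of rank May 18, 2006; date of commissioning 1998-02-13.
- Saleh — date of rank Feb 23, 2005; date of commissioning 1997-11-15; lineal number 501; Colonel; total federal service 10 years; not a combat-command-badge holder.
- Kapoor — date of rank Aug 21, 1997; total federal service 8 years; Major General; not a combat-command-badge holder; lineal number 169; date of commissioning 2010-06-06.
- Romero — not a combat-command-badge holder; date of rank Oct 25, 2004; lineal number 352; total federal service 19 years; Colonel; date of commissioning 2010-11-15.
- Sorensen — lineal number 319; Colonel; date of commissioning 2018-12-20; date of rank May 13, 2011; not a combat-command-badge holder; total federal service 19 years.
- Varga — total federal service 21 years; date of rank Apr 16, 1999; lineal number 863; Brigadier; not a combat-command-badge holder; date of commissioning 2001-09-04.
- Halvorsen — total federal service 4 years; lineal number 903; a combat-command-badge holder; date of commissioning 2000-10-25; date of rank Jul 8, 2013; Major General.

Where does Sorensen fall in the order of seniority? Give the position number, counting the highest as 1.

By lineal number (lower first): Kapoor (169); then Sorensen (319); then Romero (352); then Saleh (501); then Okafor (779); then Beaumont and Varga (both 863); then Halvorsen (903).
Beaumont and Varga are each not a combat-command-badge holder, so the next rule applies.
Beaumont and Varga are each Brigadier, so the next rule applies.
Beaumont and Varga both have total federal service 21 years, so the next rule applies.
Among Beaumont and Varga, by date of commissioning (earlier first): Beaumont (1998-02-13) before Varga (2001-09-04).
Order: Kapoor, Sorensen, Romero, Saleh, Okafor, Beaumont, Varga, Halvorsen. So position 2.

2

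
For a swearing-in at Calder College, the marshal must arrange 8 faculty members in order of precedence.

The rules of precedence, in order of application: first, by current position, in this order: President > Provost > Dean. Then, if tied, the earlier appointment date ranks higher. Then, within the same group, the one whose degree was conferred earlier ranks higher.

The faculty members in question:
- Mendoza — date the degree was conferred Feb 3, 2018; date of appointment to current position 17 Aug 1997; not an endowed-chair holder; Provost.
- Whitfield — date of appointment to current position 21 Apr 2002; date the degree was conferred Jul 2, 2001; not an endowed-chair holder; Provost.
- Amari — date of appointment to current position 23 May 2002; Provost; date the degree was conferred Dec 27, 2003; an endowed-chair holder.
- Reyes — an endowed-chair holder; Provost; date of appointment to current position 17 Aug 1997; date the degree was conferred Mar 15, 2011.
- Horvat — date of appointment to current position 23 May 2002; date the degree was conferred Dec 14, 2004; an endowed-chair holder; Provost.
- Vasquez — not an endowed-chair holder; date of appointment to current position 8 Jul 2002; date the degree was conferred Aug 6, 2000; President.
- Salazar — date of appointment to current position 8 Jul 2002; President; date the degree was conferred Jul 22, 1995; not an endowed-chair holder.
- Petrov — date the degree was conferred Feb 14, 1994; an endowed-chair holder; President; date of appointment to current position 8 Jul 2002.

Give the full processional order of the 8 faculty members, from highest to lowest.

By current position: Petrov, Salazar and Vasquez (President); then Reyes, Mendoza, Whitfield, Amari and Horvat (Provost).
Petrov, Salazar and Vasquez all have date of appointment to current position 8 Jul 2002, so the next rule applies.
Among Petrov, Salazar and Vasquez, by date the degree was conferred (earlier first): Petrov (Feb 14, 1994) before Salazar (Jul 22, 1995) before Vasquez (Aug 6, 2000).
Among Reyes, Mendoza, Whitfield, Amari and Horvat, by date of appointment to current position (earlier first): Reyes and Mendoza (17 Aug 1997) before Whitfield (21 Apr 2002) before Amari and Horvat (23 May 2002).
Among Reyes and Mendoza, by date the degree was conferred (earlier first): Reyes (Mar 15, 2011) before Mendoza (Feb 3, 2018).
Among Amari and Horvat, by date the degree was conferred (earlier first): Amari (Dec 27, 2003) before Horvat (Dec 14, 2004).
Full order: Petrov, Salazar, Vasquez, Reyes, Mendoza, Whitfield, Amari, Horvat.

Petrov, Salazar, Vasquez, Reyes, Mendoza, Whitfield, Amari, Horvat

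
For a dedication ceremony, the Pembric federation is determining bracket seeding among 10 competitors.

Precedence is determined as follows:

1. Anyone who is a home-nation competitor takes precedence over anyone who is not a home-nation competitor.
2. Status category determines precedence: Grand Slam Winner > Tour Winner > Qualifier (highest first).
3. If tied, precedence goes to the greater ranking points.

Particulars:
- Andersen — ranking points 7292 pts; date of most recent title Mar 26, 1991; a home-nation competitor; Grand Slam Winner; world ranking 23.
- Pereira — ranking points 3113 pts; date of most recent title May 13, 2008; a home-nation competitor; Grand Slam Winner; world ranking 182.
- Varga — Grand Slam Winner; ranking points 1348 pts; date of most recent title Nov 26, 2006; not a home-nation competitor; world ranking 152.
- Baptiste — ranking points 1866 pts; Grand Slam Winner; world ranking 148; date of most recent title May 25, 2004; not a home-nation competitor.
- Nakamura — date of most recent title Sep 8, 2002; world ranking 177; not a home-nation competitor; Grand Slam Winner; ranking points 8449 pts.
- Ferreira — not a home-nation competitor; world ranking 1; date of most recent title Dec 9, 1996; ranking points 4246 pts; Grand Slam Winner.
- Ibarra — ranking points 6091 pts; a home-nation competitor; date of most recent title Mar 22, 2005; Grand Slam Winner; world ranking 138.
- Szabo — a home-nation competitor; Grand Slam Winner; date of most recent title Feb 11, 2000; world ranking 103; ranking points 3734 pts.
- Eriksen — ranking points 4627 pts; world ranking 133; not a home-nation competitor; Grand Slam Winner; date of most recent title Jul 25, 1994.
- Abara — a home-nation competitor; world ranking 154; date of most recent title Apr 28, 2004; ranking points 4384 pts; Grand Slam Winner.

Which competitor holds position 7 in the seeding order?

Eriksen

By the first rule: Andersen, Ibarra, Abara, Szabo and Pereira (each a home-nation competitor); then Nakamura, Eriksen, Ferreira, Baptiste and Varga (each not a home-nation competitor).
Andersen, Ibarra, Abara, Szabo and Pereira are each Grand Slam Winner, so the next rule applies.
Among Andersen, Ibarra, Abara, Szabo and Pereira, by ranking points (higher first): Andersen (7292 pts) before Ibarra (6091 pts) before Abara (4384 pts) before Szabo (3734 pts) before Pereira (3113 pts).
Nakamura, Eriksen, Ferreira, Baptiste and Varga are each Grand Slam Winner, so the next rule applies.
Among Nakamura, Eriksen, Ferreira, Baptiste and Varga, by ranking points (higher first): Nakamura (8449 pts) before Eriksen (4627 pts) before Ferreira (4246 pts) before Baptiste (1866 pts) before Varga (1348 pts).
Order: Andersen, Ibarra, Abara, Szabo, Pereira, Nakamura, Eriksen, Ferreira, Baptiste, Varga.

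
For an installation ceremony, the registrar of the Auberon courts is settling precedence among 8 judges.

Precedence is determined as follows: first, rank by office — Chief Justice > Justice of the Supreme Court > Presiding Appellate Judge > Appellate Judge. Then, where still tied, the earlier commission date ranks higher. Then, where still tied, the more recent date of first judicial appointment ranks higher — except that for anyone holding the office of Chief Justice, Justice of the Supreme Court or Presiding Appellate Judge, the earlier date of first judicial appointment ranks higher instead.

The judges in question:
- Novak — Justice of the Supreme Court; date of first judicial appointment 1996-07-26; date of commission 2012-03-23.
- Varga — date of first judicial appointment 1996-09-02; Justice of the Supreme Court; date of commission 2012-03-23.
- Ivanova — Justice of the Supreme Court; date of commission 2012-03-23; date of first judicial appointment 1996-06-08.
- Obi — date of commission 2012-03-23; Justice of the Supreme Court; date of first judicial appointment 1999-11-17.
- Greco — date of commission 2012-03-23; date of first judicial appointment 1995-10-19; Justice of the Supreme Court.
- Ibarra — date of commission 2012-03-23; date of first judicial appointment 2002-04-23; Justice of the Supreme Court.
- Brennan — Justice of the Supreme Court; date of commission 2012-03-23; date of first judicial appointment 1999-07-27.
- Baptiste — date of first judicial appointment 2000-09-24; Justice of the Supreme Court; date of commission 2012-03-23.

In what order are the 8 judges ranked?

By office: Greco, Ivanova, Novak, Varga, Brennan, Obi, Baptiste and Ibarra (Justice of the Supreme Court).
Greco, Ivanova, Novak, Varga, Brennan, Obi, Baptiste and Ibarra all have date of commission 2012-03-23, so the next rule applies.
Among Greco, Ivanova, Novak, Varga, Brennan, Obi, Baptiste and Ibarra, by date of first judicial appointment (earlier first) (reversed rule for this group): Greco (1995-10-19) before Ivanova (1996-06-08) before Novak (1996-07-26) before Varga (1996-09-02) before Brennan (1999-07-27) before Obi (1999-11-17) before Baptiste (2000-09-24) before Ibarra (2002-04-23).
Full order: Greco, Ivanova, Novak, Varga, Brennan, Obi, Baptiste, Ibarra.

Greco, Ivanova, Novak, Varga, Brennan, Obi, Baptiste, Ibarra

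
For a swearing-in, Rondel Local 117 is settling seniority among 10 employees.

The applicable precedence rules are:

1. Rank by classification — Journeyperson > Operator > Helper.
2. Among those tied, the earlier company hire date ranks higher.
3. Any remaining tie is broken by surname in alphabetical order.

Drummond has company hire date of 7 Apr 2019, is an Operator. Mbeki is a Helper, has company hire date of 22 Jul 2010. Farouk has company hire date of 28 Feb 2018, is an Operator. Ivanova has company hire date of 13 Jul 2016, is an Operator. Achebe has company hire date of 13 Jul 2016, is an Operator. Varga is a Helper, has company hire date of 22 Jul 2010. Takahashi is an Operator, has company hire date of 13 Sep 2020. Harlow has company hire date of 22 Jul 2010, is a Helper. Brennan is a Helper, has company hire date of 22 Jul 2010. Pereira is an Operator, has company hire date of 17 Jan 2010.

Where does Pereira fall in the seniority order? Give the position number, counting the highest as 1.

By classification: Pereira, Achebe, Ivanova, Farouk, Drummond and Takahashi (Operator); then Brennan, Harlow, Mbeki and Varga (Helper).
Among Pereira, Achebe, Ivanova, Farouk, Drummond and Takahashi, by company hire date (earlier first): Pereira (17 Jan 2010) before Achebe and Ivanova (13 Jul 2016) before Farouk (28 Feb 2018) before Drummond (7 Apr 2019) before Takahashi (13 Sep 2020).
Among Achebe and Ivanova, alphabetically by surname: Achebe before Ivanova.
Brennan, Harlow, Mbeki and Varga all have company hire date 22 Jul 2010, so the next rule applies.
Among Brennan, Harlow, Mbeki and Varga, alphabetically by surname: Brennan before Harlow before Mbeki before Varga.
Order: Pereira, Achebe, Ivanova, Farouk, Drummond, Takahashi, Brennan, Harlow, Mbeki, Varga. So position 1.

1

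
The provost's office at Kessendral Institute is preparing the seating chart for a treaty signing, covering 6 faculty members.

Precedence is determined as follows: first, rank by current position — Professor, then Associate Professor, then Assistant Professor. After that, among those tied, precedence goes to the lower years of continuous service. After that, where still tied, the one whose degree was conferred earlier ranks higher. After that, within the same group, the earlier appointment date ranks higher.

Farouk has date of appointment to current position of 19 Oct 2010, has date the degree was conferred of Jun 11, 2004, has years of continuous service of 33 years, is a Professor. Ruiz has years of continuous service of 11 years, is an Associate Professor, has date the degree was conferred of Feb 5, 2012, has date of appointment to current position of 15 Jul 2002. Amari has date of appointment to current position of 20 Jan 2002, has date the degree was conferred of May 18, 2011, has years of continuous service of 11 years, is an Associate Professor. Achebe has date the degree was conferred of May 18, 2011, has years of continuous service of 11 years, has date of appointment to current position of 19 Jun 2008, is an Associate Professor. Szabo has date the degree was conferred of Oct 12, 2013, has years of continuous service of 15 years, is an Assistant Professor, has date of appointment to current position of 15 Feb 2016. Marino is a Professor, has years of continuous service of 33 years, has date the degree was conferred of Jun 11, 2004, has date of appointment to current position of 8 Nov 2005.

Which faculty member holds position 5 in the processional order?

By current position: Marino and Farouk (Professor); then Amari, Achebe and Ruiz (Associate Professor); then Szabo (Assistant Professor).
Marino and Farouk both have years of continuous service 33 years, so the next rule applies.
Marino and Farouk both have date the degree was conferred Jun 11, 2004, so the next rule applies.
Among Marino and Farouk, by date of appointment to current position (earlier first): Marino (8 Nov 2005) before Farouk (19 Oct 2010).
Amari, Achebe and Ruiz all have years of continuous service 11 years, so the next rule applies.
Among Amari, Achebe and Ruiz, by date the degree was conferred (earlier first): Amari and Achebe (May 18, 2011) before Ruiz (Feb 5, 2012).
Among Amari and Achebe, by date of appointment to current position (earlier first): Amari (20 Jan 2002) before Achebe (19 Jun 2008).
Order: Marino, Farouk, Amari, Achebe, Ruiz, Szabo.

Ruiz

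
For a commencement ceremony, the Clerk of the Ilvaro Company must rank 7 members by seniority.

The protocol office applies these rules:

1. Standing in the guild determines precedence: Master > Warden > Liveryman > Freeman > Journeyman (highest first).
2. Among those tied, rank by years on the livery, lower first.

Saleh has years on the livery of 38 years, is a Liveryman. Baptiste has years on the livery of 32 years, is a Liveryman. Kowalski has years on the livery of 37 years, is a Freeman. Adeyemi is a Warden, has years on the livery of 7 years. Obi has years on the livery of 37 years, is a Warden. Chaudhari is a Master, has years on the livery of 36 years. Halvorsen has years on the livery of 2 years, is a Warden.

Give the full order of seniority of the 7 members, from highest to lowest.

Chaudhari, Halvorsen, Adeyemi, Obi, Baptiste, Saleh, Kowalski

By standing in the guild: Chaudhari (Master); then Halvorsen, Adeyemi and Obi (Warden); then Baptiste and Saleh (Liveryman); then Kowalski (Freeman).
Among Halvorsen, Adeyemi and Obi, by years on the livery (lower first): Halvorsen (2 years) before Adeyemi (7 years) before Obi (37 years).
Among Baptiste and Saleh, by years on the livery (lower first): Baptiste (32 years) before Saleh (38 years).
Full order: Chaudhari, Halvorsen, Adeyemi, Obi, Baptiste, Saleh, Kowalski.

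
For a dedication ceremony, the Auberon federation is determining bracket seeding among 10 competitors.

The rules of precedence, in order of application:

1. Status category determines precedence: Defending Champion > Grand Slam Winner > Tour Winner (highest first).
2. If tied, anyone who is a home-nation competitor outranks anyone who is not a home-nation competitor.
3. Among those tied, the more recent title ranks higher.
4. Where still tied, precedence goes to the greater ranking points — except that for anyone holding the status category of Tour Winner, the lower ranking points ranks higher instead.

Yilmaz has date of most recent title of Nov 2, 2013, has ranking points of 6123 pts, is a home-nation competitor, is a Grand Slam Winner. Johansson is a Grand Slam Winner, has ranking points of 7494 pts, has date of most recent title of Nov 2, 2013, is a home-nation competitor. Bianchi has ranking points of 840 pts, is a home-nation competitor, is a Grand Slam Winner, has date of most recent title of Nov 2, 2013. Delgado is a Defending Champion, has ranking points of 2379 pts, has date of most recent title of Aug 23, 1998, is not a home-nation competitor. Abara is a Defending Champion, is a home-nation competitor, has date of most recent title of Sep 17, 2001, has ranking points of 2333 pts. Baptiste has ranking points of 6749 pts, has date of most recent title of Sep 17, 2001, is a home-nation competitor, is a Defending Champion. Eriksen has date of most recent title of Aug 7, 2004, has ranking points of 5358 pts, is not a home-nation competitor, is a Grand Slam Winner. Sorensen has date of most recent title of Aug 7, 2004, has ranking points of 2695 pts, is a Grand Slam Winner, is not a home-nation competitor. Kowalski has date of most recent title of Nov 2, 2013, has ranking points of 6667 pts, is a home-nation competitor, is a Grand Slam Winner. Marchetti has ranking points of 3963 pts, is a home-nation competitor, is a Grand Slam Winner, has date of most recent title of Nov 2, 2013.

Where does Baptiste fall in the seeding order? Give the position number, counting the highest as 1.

1

By status category: Baptiste, Abara and Delgado (Defending Champion); then Johansson, Kowalski, Yilmaz, Marchetti, Bianchi, Eriksen and Sorensen (Grand Slam Winner).
Among Baptiste, Abara and Delgado, a home-nation competitor before not a home-nation competitor: Baptiste and Abara (a home-nation competitor) before Delgado (not a home-nation competitor).
Baptiste and Abara both have date of most recent title Sep 17, 2001, so the next rule applies.
Among Baptiste and Abara, by ranking points (higher first): Baptiste (6749 pts) before Abara (2333 pts).
Among Johansson, Kowalski, Yilmaz, Marchetti, Bianchi, Eriksen and Sorensen, a home-nation competitor before not a home-nation competitor: Johansson, Kowalski, Yilmaz, Marchetti and Bianchi (a home-nation competitor) before Eriksen and Sorensen (not a home-nation competitor).
Johansson, Kowalski, Yilmaz, Marchetti and Bianchi all have date of most recent title Nov 2, 2013, so the next rule applies.
Among Johansson, Kowalski, Yilmaz, Marchetti and Bianchi, by ranking points (higher first): Johansson (7494 pts) before Kowalski (6667 pts) before Yilmaz (6123 pts) before Marchetti (3963 pts) before Bianchi (840 pts).
Eriksen and Sorensen both have date of most recent title Aug 7, 2004, so the next rule applies.
Among Eriksen and Sorensen, by ranking points (higher first): Eriksen (5358 pts) before Sorensen (2695 pts).
Order: Baptiste, Abara, Delgado, Johansson, Kowalski, Yilmaz, Marchetti, Bianchi, Eriksen, Sorensen. So position 1.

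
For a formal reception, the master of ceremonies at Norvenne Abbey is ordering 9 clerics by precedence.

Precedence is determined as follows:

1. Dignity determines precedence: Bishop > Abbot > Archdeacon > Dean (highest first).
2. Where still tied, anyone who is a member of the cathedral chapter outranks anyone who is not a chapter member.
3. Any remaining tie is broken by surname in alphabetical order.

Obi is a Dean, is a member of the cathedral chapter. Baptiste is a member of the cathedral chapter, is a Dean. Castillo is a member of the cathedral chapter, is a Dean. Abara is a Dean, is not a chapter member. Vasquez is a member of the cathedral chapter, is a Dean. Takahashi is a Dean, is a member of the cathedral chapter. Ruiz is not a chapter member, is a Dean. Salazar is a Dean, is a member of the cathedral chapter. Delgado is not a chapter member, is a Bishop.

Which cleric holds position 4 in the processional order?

By dignity: Delgado (Bishop); then Baptiste, Castillo, Obi, Salazar, Takahashi, Vasquez, Abara and Ruiz (Dean).
Among Baptiste, Castillo, Obi, Salazar, Takahashi, Vasquez, Abara and Ruiz, a member of the cathedral chapter before not a chapter member: Baptiste, Castillo, Obi, Salazar, Takahashi and Vasquez (a member of the cathedral chapter) before Abara and Ruiz (not a chapter member).
Among Baptiste, Castillo, Obi, Salazar, Takahashi and Vasquez, alphabetically by surname: Baptiste before Castillo before Obi before Salazar before Takahashi before Vasquez.
Among Abara and Ruiz, alphabetically by surname: Abara before Ruiz.
Order: Delgado, Baptiste, Castillo, Obi, Salazar, Takahashi, Vasquez, Abara, Ruiz.

Obi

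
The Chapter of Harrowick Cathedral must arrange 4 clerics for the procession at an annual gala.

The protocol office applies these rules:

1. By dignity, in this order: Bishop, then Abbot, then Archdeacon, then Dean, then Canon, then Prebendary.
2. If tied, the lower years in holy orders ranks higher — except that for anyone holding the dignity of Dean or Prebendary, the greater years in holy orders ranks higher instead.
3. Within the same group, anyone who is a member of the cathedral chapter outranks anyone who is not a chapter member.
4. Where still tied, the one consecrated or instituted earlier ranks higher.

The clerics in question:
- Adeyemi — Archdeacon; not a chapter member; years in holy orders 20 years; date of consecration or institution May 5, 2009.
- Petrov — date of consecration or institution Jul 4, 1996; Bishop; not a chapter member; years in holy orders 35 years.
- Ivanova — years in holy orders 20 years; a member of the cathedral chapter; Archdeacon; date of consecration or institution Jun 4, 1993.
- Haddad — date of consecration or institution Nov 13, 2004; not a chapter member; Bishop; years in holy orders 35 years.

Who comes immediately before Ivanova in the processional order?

By dignity: Petrov and Haddad (Bishop); then Ivanova and Adeyemi (Archdeacon).
Petrov and Haddad both have years in holy orders 35 years, so the next rule applies.
Petrov and Haddad are each not a chapter member, so the next rule applies.
Among Petrov and Haddad, by date of consecration or institution (earlier first): Petrov (Jul 4, 1996) before Haddad (Nov 13, 2004).
Ivanova and Adeyemi both have years in holy orders 20 years, so the next rule applies.
Among Ivanova and Adeyemi, a member of the cathedral chapter before not a chapter member: Ivanova (a member of the cathedral chapter) before Adeyemi (not a chapter member).
Order: Petrov, Haddad, Ivanova, Adeyemi.

Haddad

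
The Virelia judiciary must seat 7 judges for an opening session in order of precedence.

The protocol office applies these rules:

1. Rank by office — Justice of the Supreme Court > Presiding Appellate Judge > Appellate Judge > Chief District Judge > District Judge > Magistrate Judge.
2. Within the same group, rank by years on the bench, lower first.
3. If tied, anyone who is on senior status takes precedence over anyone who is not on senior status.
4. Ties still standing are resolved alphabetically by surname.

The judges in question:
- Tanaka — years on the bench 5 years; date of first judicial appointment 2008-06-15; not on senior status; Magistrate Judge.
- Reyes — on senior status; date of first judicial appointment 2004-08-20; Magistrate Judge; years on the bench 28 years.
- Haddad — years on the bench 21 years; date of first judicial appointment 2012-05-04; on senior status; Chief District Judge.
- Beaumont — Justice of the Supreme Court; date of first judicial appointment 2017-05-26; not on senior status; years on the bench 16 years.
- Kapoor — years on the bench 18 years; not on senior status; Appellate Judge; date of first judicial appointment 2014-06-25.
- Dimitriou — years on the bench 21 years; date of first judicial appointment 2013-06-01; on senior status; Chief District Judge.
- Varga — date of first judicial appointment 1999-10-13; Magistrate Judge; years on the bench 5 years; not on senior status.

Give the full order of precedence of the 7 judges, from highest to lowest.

By office: Beaumont (Justice of the Supreme Court); then Kapoor (Appellate Judge); then Dimitriou and Haddad (Chief District Judge); then Tanaka, Varga and Reyes (Magistrate Judge).
Dimitriou and Haddad both have years on the bench 21 years, so the next rule applies.
Dimitriou and Haddad are each on senior status, so the next rule applies.
Among Dimitriou and Haddad, alphabetically by surname: Dimitriou before Haddad.
Among Tanaka, Varga and Reyes, by years on the bench (lower first): Tanaka and Varga (5 years) before Reyes (28 years).
Tanaka and Varga are each not on senior status, so the next rule applies.
Among Tanaka and Varga, alphabetically by surname: Tanaka before Varga.
Full order: Beaumont, Kapoor, Dimitriou, Haddad, Tanaka, Varga, Reyes.

Beaumont, Kapoor, Dimitriou, Haddad, Tanaka, Varga, Reyes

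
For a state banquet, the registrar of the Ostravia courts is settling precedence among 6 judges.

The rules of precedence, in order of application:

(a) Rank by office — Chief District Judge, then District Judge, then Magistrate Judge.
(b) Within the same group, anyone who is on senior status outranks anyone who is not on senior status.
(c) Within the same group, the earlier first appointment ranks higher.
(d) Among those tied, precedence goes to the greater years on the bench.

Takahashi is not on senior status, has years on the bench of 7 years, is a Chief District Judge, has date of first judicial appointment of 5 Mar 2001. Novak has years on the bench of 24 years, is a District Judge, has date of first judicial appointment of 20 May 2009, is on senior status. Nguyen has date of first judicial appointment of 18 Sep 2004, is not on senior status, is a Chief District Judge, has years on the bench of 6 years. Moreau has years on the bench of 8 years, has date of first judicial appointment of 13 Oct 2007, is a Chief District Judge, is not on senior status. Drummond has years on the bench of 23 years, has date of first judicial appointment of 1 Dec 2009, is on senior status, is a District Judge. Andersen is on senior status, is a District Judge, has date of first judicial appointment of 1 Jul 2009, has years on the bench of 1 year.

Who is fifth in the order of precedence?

Andersen

By office: Takahashi, Nguyen and Moreau (Chief District Judge); then Novak, Andersen and Drummond (District Judge).
Takahashi, Nguyen and Moreau are each not on senior status, so the next rule applies.
Among Takahashi, Nguyen and Moreau, by date of first judicial appointment (earlier first): Takahashi (5 Mar 2001) before Nguyen (18 Sep 2004) before Moreau (13 Oct 2007).
Novak, Andersen and Drummond are each on senior status, so the next rule applies.
Among Novak, Andersen and Drummond, by date of first judicial appointment (earlier first): Novak (20 May 2009) before Andersen (1 Jul 2009) before Drummond (1 Dec 2009).
Order: Takahashi, Nguyen, Moreau, Novak, Andersen, Drummond.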